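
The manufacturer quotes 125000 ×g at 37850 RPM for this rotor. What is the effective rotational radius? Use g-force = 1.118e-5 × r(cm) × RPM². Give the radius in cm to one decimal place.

7.8 cm

125000 = 1.118 × 10⁻⁵ × r × (37850)²
r = 125000 / (1.118 × 10⁻⁵ × 1,432,622,500) = 125000 / 16016.72 ≈ 7.804 cm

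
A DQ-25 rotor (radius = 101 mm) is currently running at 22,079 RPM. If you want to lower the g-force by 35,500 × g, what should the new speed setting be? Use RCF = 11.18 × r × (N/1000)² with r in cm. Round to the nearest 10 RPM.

r = 101 mm = 10.1 cm
Current RCF = 11.18 × 10.1 × (22.079)² = 11.18 × 10.1 × 487.482241 ≈ 55,045.5 × g
Target RCF = 55,045.5 − 35,500 = 19,545.5 × g
(N/1000)² = 19,545.5 / 112.918 = 173.0946
N = 1000 × √173.0946 ≈ 13,156.5

≈ 13160 RPM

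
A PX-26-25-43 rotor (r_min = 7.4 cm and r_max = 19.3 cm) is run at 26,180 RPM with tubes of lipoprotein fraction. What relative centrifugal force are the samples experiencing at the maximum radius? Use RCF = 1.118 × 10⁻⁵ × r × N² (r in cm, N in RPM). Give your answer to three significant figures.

Use r_max = 19.3 cm.
RCF = 1.118 × 10⁻⁵ × 19.3 × (26180)² = 1.118 × 10⁻⁵ × 19.3 × 685,392,400 ≈ 147,889.9 × g

148000 x g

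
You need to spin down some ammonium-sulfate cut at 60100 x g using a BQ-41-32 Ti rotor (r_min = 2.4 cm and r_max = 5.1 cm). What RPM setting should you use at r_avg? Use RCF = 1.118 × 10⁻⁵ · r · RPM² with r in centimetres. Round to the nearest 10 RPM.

r_avg = (2.4 + 5.1) / 2 = 3.75 cm
RCF = 1.118 × 10⁻⁵ × r × N²
60,100 = 1.118 × 10⁻⁵ × 3.75 × N²
N² = 60,100 / (4.1925 × 10⁻⁵) = 1,433,512,224
N ≈ √1,433,512,224 ≈ 37,861.8

37860 RPM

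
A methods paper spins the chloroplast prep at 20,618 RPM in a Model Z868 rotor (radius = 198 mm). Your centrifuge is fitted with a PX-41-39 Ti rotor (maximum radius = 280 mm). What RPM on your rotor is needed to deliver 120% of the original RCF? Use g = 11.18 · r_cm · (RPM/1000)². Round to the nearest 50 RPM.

Original rotor: r = 198 mm = 19.8 cm
RCF_original = 11.18 × 19.8 × (20.618)² = 11.18 × 19.8 × 425.101924 ≈ 94,102.3 × g
Target RCF = 1.2 × 94,102.3 ≈ 112,922.8 × g
Your rotor: r = 280 mm = 28.0 cm
112,922.8 = 11.18 × 28 × (N/1000)²
(N/1000)² = 112,922.8 / 313.04 = 360.7296
N = 1000 × √360.7296 ≈ 18,992.9

≈ 19000 RPM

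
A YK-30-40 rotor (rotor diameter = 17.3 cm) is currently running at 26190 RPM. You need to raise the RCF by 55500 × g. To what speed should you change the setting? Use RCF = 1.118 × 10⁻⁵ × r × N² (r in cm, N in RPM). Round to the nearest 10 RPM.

r = 17.3 / 2 = 8.65 cm
Current RCF = 1.118 × 10⁻⁵ × 8.65 × (26190)² = 1.118 × 10⁻⁵ × 8.65 × 685,916,100 ≈ 66,332.9 × g
Target RCF = 66,332.9 + 55,500 = 121,832.9 × g
N² = 121,832.9 / (9.6707 × 10⁻⁵) = 1,259,814,698
N ≈ √1,259,814,698 ≈ 35,493.9

35490 RPM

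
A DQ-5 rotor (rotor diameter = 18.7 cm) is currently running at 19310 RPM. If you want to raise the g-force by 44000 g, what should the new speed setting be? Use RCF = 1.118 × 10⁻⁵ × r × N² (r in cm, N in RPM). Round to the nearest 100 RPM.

28200 RPM

r = 18.7 / 2 = 9.35 cm
Current RCF = 1.118 × 10⁻⁵ × 9.35 × (19310)² = 1.118 × 10⁻⁵ × 9.35 × 372,876,100 ≈ 38,977.9 × g
Target RCF = 38,977.9 + 44,000 = 82,977.9 × g
N² = 82,977.9 / (10.4533 × 10⁻⁵) = 793,796,217
N ≈ √793,796,217 ≈ 28,174.4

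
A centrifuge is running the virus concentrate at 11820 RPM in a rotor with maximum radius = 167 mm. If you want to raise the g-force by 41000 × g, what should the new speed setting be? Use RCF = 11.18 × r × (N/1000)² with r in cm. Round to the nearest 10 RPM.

r = 167 mm = 16.7 cm
Current RCF = 11.18 × 16.7 × (11.82)² = 11.18 × 16.7 × 139.7124 ≈ 26,085.1 × g
Target RCF = 26,085.1 + 41,000 = 67,085.1 × g
(N/1000)² = 67,085.1 / 186.706 = 359.3088
N = 1000 × √359.3088 ≈ 18,955.4

18960 RPM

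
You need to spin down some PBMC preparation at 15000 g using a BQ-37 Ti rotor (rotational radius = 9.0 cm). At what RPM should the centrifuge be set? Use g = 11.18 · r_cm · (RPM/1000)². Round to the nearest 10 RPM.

≈ 12210 RPM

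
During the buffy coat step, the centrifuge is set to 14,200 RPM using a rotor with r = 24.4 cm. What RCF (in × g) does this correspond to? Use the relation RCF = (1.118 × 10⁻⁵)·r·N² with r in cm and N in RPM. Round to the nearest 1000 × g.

≈ 55000 × g

RCF = 1.118 × 10⁻⁵ × 24.4 × (14200)² = 1.118 × 10⁻⁵ × 24.4 × 201,640,000 ≈ 55,005.8 × g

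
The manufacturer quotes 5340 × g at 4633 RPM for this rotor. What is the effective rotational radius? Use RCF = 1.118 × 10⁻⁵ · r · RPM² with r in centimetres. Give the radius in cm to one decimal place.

RCF = 1.118 × 10⁻⁵ × r × N²
5340 = 1.118 × 10⁻⁵ × r × (4633)²
r = 5340 / (1.118 × 10⁻⁵ × 21,464,689) = 5340 / 239.9752 ≈ 22.252 cm

≈ 22.3 cm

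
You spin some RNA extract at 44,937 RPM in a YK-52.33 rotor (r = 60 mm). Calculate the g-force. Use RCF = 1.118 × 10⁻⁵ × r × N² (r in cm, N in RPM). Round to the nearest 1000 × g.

r = 60 mm = 6.0 cm
RCF = 1.118 × 10⁻⁵ × 6 × (44937)² = 1.118 × 10⁻⁵ × 6 × 2,019,333,969 ≈ 135,456.9 × g

RCF ≈ 135000 x g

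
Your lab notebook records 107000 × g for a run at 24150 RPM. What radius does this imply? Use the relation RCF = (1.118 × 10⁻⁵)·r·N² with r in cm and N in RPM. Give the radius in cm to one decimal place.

RCF = 1.118 × 10⁻⁵ × r × N²
107000 = 1.118 × 10⁻⁵ × r × (24150)²
r = 107000 / (1.118 × 10⁻⁵ × 583,222,500) = 107000 / 6520.428 ≈ 16.410 cm

r ≈ 16.4 cm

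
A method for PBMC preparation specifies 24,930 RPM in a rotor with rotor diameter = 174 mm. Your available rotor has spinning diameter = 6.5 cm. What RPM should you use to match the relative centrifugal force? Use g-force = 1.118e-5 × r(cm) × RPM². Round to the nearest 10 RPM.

40790 RPM

Original rotor: r = 174 mm / 2 = 87 mm = 8.7 cm
RCF_original = 1.118 × 10⁻⁵ × 8.7 × (24930)² = 1.118 × 10⁻⁵ × 8.7 × 621,504,900 ≈ 60,451.3 × g
Your rotor: r = 6.5 / 2 = 3.25 cm
60,451.3 = 1.118 × 10⁻⁵ × 3.25 × N²
N² = 60,451.3 / (3.6335 × 10⁻⁵) = 1,663,720,930
N ≈ √1,663,720,930 ≈ 40,788.7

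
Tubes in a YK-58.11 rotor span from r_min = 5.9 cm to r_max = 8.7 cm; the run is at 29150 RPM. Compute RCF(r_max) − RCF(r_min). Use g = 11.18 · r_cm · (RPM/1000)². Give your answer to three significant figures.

ΔRCF = 11.18 × (r_max − r_min) × (N/1000)² = 11.18 × 2.8 × 849.7225 ≈ 26,599.7

26600 x g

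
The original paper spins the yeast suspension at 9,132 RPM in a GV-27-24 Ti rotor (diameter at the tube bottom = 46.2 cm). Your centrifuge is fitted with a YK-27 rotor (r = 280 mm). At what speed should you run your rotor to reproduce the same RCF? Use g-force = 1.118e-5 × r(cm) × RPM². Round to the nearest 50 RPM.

8300 RPM

Original rotor: r = 46.2 / 2 = 23.1 cm
RCF_original = 1.118 × 10⁻⁵ × 23.1 × (9132)² = 1.118 × 10⁻⁵ × 23.1 × 83,393,424 ≈ 21,537 × g
Your rotor: r = 280 mm = 28.0 cm
21,537 = 1.118 × 10⁻⁵ × 28 × N²
N² = 21,537 / (31.304 × 10⁻⁵) = 68,799,514
N ≈ √68,799,514 ≈ 8,294.5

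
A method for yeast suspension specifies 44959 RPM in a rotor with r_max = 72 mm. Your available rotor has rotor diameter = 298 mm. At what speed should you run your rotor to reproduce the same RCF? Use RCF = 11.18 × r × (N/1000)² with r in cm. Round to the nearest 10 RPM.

31250 RPM

Original rotor: r = 72 mm = 7.2 cm
RCF = 11.18 × r × (N/1000)²
RCF_original = 11.18 × 7.2 × (44.959)² = 11.18 × 7.2 × 2,021.311681 ≈ 162,707.5 × g
Your rotor: r = 298 mm / 2 = 149 mm = 14.9 cm
162,707.5 = 11.18 × 14.9 × (N/1000)²
(N/1000)² = 162,707.5 / 166.582 = 976.7412
N = 1000 × √976.7412 ≈ 31,252.9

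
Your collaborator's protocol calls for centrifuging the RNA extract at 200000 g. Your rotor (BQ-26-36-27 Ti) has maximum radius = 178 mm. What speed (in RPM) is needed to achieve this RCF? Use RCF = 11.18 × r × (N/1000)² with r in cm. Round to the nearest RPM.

r = 178 mm = 17.8 cm
RCF = 11.18 × r × (N/1000)²
200,000 = 11.18 × 17.8 × (N/1000)²
(N/1000)² = 200,000 / 199.004 = 1005.005
N = 1000 × √1005.005 ≈ 31,701.8

31702 RPM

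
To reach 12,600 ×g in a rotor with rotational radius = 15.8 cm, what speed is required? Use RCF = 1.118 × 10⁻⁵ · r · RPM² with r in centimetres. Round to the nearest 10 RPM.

N ≈ 8450 RPM

RCF = 1.118 × 10⁻⁵ × r × N²
12,600 = 1.118 × 10⁻⁵ × 15.8 × N²
N² = 12,600 / (17.6644 × 10⁻⁵) = 71,329,906
N ≈ √71,329,906 ≈ 8,445.7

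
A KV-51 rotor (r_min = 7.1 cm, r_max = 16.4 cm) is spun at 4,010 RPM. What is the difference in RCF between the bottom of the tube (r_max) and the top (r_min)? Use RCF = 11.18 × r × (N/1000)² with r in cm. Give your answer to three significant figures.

ΔRCF = 11.18 × (r_max − r_min) × (N/1000)² = 11.18 × 9.3 × 16.0801 ≈ 1,671.9

1670 ×g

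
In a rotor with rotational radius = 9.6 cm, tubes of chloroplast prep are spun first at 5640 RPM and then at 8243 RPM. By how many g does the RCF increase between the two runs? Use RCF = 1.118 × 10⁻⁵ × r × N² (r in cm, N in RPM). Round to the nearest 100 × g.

RCF₁ = 1.118 × 10⁻⁵ × 9.6 × (5640)² = 1.118 × 10⁻⁵ × 9.6 × 31,809,600 ≈ 3,414.1 × g
RCF₂ = 1.118 × 10⁻⁵ × 9.6 × (8243)² = 1.118 × 10⁻⁵ × 9.6 × 67,947,049 ≈ 7,292.6 × g
Increase = 7,292.6 − 3,414.1 = 3,878.5

≈ 3900 g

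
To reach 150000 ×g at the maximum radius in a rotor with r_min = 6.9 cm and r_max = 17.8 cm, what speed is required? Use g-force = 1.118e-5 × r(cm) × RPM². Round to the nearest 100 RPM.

≈ 27500 RPM

Use r_max = 17.8 cm.
RCF = 1.118 × 10⁻⁵ × r × N²
150,000 = 1.118 × 10⁻⁵ × 17.8 × N²
N² = 150,000 / (19.9004 × 10⁻⁵) = 753,753,693
N ≈ √753,753,693 ≈ 27,454.6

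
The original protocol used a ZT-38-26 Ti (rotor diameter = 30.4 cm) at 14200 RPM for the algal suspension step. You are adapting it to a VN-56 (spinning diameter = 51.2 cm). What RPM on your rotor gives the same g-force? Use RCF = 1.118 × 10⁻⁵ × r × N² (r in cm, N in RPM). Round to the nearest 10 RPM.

10940 RPM

Original rotor: r = 30.4 / 2 = 15.2 cm
RCF_original = 1.118 × 10⁻⁵ × 15.2 × (14200)² = 1.118 × 10⁻⁵ × 15.2 × 201,640,000 ≈ 34,265.9 × g
Your rotor: r = 51.2 / 2 = 25.6 cm
34,265.9 = 1.118 × 10⁻⁵ × 25.6 × N²
N² = 34,265.9 / (28.6208 × 10⁻⁵) = 119,723,767
N ≈ √119,723,767 ≈ 10,941.8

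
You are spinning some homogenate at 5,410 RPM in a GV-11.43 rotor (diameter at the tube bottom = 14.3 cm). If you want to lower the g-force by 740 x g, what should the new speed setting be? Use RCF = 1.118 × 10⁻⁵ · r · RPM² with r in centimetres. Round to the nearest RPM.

r = 14.3 / 2 = 7.15 cm
Current RCF = 1.118 × 10⁻⁵ × 7.15 × (5410)² = 1.118 × 10⁻⁵ × 7.15 × 29,268,100 ≈ 2,339.6 × g
Target RCF = 2,339.6 − 740 = 1,599.6 × g
N² = 1,599.6 / (7.9937 × 10⁻⁵) = 20,010,758
N ≈ √20,010,758 ≈ 4,473.3

≈ 4473 RPM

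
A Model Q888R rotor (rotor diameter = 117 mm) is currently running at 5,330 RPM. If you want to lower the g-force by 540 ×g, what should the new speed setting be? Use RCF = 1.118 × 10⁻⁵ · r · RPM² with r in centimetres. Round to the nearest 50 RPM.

r = 117 mm / 2 = 58.5 mm = 5.85 cm
Current RCF = 1.118 × 10⁻⁵ × 5.85 × (5330)² = 1.118 × 10⁻⁵ × 5.85 × 28,408,900 ≈ 1,858 × g
Target RCF = 1,858 − 540 = 1,318 × g
N² = 1,318 / (6.5403 × 10⁻⁵) = 20,151,981
N ≈ √20,151,981 ≈ 4,489.1

≈ 4500 RPM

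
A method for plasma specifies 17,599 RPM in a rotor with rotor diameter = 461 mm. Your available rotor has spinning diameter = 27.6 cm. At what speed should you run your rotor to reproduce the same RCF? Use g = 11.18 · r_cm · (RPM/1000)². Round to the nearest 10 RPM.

22740 RPM

Original rotor: r = 461 mm / 2 = 230.5 mm = 23.05 cm
RCF_original = 11.18 × 23.05 × (17.599)² = 11.18 × 23.05 × 309.724801 ≈ 79,815.8 × g
Your rotor: r = 27.6 / 2 = 13.8 cm
79,815.8 = 11.18 × 13.8 × (N/1000)²
(N/1000)² = 79,815.8 / 154.284 = 517.3304
N = 1000 × √517.3304 ≈ 22,744.9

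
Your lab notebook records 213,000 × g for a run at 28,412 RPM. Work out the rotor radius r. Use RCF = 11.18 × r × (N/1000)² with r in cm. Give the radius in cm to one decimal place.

r ≈ 23.6 cm

RCF = 11.18 × r × (N/1000)²
213000 = 11.18 × r × (28.412)²
r = 213000 / (11.18 × 807.241744) = 213000 / 9024.963 ≈ 23.601 cm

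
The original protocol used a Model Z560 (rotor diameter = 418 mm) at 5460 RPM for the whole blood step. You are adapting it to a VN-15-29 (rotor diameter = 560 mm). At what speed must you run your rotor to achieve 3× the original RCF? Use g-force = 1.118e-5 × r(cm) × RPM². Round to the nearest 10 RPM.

8170 RPM

Original rotor: r = 418 mm / 2 = 209 mm = 20.9 cm
RCF = 1.118 × 10⁻⁵ × r × N²
RCF_original = 1.118 × 10⁻⁵ × 20.9 × (5460)² = 1.118 × 10⁻⁵ × 20.9 × 29,811,600 ≈ 6,965.8 × g
Target RCF = 3 × 6,965.8 ≈ 20,897.4 × g
Your rotor: r = 560 mm / 2 = 280 mm = 28 cm
20,897.4 = 1.118 × 10⁻⁵ × 28 × N²
N² = 20,897.4 / (31.304 × 10⁻⁵) = 66,756,325
N ≈ √66,756,325 ≈ 8,170.5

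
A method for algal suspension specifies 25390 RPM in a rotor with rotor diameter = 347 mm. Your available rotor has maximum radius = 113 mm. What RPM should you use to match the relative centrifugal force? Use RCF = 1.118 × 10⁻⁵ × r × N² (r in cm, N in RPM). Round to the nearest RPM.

31461 RPM

Original rotor: r = 347 mm / 2 = 173.5 mm = 17.35 cm
RCF_original = 1.118 × 10⁻⁵ × 17.35 × (25390)² = 1.118 × 10⁻⁵ × 17.35 × 644,652,100 ≈ 125,045.1 × g
Your rotor: r = 113 mm = 11.3 cm
125,045.1 = 1.118 × 10⁻⁵ × 11.3 × N²
N² = 125,045.1 / (12.6334 × 10⁻⁵) = 989,797,679
N ≈ √989,797,679 ≈ 31,461.1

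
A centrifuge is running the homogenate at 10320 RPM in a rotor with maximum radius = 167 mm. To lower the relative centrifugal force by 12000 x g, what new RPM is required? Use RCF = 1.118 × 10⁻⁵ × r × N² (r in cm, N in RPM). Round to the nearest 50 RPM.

6500 RPM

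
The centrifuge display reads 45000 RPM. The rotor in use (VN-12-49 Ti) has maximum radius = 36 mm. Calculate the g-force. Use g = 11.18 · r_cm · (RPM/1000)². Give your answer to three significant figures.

RCF ≈ 81500 g

r = 36 mm = 3.6 cm
RCF = 11.18 × 3.6 × (45)² = 11.18 × 3.6 × 2,025 ≈ 81,502.2 × g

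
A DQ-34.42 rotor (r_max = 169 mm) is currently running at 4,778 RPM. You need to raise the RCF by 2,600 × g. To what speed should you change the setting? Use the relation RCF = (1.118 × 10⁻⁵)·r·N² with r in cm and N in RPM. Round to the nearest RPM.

r = 169 mm = 16.9 cm
Current RCF = 1.118 × 10⁻⁵ × 16.9 × (4778)² = 1.118 × 10⁻⁵ × 16.9 × 22,829,284 ≈ 4,313.4 × g
Target RCF = 4,313.4 + 2,600 = 6,913.4 × g
N² = 6,913.4 / (18.8942 × 10⁻⁵) = 36,590,065
N ≈ √36,590,065 ≈ 6,049.0

N₂ ≈ 6049 RPM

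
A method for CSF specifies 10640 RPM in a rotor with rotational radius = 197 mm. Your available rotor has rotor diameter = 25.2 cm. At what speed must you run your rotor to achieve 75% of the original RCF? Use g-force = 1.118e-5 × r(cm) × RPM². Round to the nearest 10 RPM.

Original rotor: r = 197 mm = 19.7 cm
RCF_original = 1.118 × 10⁻⁵ × 19.7 × (10640)² = 1.118 × 10⁻⁵ × 19.7 × 113,209,600 ≈ 24,934 × g
Target RCF = 0.75 × 24,934 ≈ 18,700.5 × g
Your rotor: r = 25.2 / 2 = 12.6 cm
18,700.5 = 1.118 × 10⁻⁵ × 12.6 × N²
N² = 18,700.5 / (14.0868 × 10⁻⁵) = 132,751,938
N ≈ √132,751,938 ≈ 11,521.8

≈ 11520 RPM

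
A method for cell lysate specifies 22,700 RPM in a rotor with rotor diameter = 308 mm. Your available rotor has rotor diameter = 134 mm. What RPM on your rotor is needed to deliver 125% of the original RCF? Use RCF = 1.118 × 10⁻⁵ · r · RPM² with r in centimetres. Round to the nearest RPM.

Original rotor: r = 308 mm / 2 = 154 mm = 15.4 cm
RCF_original = 1.118 × 10⁻⁵ × 15.4 × (22700)² = 1.118 × 10⁻⁵ × 15.4 × 515,290,000 ≈ 88,718.5 × g
Target RCF = 1.25 × 88,718.5 ≈ 110,898.1 × g
Your rotor: r = 134 mm / 2 = 67 mm = 6.7 cm
110,898.1 = 1.118 × 10⁻⁵ × 6.7 × N²
N² = 110,898.1 / (7.4906 × 10⁻⁵) = 1,480,496,889
N ≈ √1,480,496,889 ≈ 38,477.2

38477 RPM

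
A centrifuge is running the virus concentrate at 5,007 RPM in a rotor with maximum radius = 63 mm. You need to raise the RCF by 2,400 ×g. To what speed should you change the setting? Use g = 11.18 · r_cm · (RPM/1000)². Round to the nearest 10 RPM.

≈ 7690 RPM

r = 63 mm = 6.3 cm
Current RCF = 11.18 × 6.3 × (5.007)² = 11.18 × 6.3 × 25.070049 ≈ 1,765.8 × g
Target RCF = 1,765.8 + 2,400 = 4,165.8 × g
(N/1000)² = 4,165.8 / 70.434 = 59.14473
N = 1000 × √59.14473 ≈ 7,690.6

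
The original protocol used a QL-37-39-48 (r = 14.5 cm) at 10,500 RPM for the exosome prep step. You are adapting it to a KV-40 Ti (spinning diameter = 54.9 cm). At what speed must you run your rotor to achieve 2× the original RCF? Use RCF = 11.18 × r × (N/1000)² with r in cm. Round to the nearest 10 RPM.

10790 RPM

RCF_original = 11.18 × 14.5 × (10.5)² = 11.18 × 14.5 × 110.25 ≈ 17,872.6 × g
Target RCF = 2 × 17,872.6 ≈ 35,745.2 × g
Your rotor: r = 54.9 / 2 = 27.45 cm
35,745.2 = 11.18 × 27.45 × (N/1000)²
(N/1000)² = 35,745.2 / 306.891 = 116.4752
N = 1000 × √116.4752 ≈ 10,792.4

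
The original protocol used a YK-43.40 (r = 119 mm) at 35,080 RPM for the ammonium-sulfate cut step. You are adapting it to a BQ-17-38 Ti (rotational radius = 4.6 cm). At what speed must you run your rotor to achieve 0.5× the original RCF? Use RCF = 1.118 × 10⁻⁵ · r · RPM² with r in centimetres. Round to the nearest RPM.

Original rotor: r = 119 mm = 11.9 cm
RCF_original = 1.118 × 10⁻⁵ × 11.9 × (35080)² = 1.118 × 10⁻⁵ × 11.9 × 1,230,606,400 ≈ 163,722.3 × g
Target RCF = 0.5 × 163,722.3 ≈ 81,861.1 × g
81,861.1 = 1.118 × 10⁻⁵ × 4.6 × N²
N² = 81,861.1 / (5.1428 × 10⁻⁵) = 1,591,761,297
N ≈ √1,591,761,297 ≈ 39,896.9

≈ 39897 RPM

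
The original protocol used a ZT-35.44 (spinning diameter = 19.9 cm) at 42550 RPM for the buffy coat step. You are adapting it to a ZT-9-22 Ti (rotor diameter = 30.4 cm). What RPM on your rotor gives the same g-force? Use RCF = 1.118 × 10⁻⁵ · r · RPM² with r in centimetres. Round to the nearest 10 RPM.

34430 RPM

Original rotor: r = 19.9 / 2 = 9.95 cm
RCF = 1.118 × 10⁻⁵ × r × N²
RCF_original = 1.118 × 10⁻⁵ × 9.95 × (42550)² = 1.118 × 10⁻⁵ × 9.95 × 1,810,502,500 ≈ 201,402.1 × g
Your rotor: r = 30.4 / 2 = 15.2 cm
201,402.1 = 1.118 × 10⁻⁵ × 15.2 × N²
N² = 201,402.1 / (16.9936 × 10⁻⁵) = 1,185,164,415
N ≈ √1,185,164,415 ≈ 34,426.2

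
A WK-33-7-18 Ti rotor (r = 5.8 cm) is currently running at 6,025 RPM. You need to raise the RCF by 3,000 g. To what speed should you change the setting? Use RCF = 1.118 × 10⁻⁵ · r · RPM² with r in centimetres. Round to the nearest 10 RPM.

Current RCF = 1.118 × 10⁻⁵ × 5.8 × (6025)² = 1.118 × 10⁻⁵ × 5.8 × 36,300,625 ≈ 2,353.9 × g
Target RCF = 2,353.9 + 3,000 = 5,353.9 × g
N² = 5,353.9 / (6.4844 × 10⁻⁵) = 82,565,850
N ≈ √82,565,850 ≈ 9,086.6

N₂ ≈ 9090 RPM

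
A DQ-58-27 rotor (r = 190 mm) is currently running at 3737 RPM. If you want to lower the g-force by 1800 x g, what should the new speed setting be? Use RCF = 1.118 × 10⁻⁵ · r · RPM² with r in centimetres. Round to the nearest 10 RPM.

r = 190 mm = 19.0 cm
Current RCF = 1.118 × 10⁻⁵ × 19 × (3737)² = 1.118 × 10⁻⁵ × 19 × 13,965,169 ≈ 2,966.5 × g
Target RCF = 2,966.5 − 1,800 = 1,166.5 × g
N² = 1,166.5 / (21.242 × 10⁻⁵) = 5,491,479
N ≈ √5,491,479 ≈ 2,343.4

≈ 2340 RPM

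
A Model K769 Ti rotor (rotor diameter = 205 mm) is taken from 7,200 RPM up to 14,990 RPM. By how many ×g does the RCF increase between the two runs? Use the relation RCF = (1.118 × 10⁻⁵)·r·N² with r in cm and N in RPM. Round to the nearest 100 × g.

19800 ×g

r = 205 mm / 2 = 102.5 mm = 10.25 cm
RCF₁ = 1.118 × 10⁻⁵ × 10.25 × (7200)² = 1.118 × 10⁻⁵ × 10.25 × 51,840,000 ≈ 5,940.6 × g
RCF₂ = 1.118 × 10⁻⁵ × 10.25 × (14990)² = 1.118 × 10⁻⁵ × 10.25 × 224,700,100 ≈ 25,749.5 × g
Increase = 25,749.5 − 5,940.6 = 19,808.9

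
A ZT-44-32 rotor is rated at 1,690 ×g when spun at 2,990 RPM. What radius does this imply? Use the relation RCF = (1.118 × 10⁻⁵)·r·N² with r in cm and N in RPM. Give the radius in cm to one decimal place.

RCF = 1.118 × 10⁻⁵ × r × N²
1690 = 1.118 × 10⁻⁵ × r × (2990)²
r = 1690 / (1.118 × 10⁻⁵ × 8,940,100) = 1690 / 99.95032 ≈ 16.908 cm

≈ 16.9 cm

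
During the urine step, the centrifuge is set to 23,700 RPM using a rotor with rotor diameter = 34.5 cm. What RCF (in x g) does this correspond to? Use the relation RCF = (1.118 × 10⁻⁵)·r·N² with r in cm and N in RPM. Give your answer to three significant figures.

≈ 108000 x g

r = 34.5 / 2 = 17.25 cm
RCF = 1.118 × 10⁻⁵ × 17.25 × (23700)² = 1.118 × 10⁻⁵ × 17.25 × 561,690,000 ≈ 108,324.7 × g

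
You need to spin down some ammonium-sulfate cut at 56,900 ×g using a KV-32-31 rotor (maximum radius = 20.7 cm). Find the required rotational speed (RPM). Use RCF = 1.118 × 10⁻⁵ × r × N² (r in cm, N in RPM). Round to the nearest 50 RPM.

N ≈ 15700 RPM

RCF = 1.118 × 10⁻⁵ × r × N²
56,900 = 1.118 × 10⁻⁵ × 20.7 × N²
N² = 56,900 / (23.1426 × 10⁻⁵) = 245,866,929
N ≈ √245,866,929 ≈ 15,680.1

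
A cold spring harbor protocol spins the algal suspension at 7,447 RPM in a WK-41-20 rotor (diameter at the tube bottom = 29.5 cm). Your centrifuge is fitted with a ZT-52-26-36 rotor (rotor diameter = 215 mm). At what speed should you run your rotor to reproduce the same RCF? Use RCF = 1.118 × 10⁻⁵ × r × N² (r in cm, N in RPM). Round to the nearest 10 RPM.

≈ 8720 RPM

Original rotor: r = 29.5 / 2 = 14.75 cm
RCF_original = 1.118 × 10⁻⁵ × 14.75 × (7447)² = 1.118 × 10⁻⁵ × 14.75 × 55,457,809 ≈ 9,145.3 × g
Your rotor: r = 215 mm / 2 = 107.5 mm = 10.75 cm
9,145.3 = 1.118 × 10⁻⁵ × 10.75 × N²
N² = 9,145.3 / (12.0185 × 10⁻⁵) = 76,093,522
N ≈ √76,093,522 ≈ 8,723.2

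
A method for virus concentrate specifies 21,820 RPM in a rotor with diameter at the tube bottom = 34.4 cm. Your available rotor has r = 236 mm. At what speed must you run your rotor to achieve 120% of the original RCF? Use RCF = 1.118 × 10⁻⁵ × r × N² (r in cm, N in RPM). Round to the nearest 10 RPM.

≈ 20410 RPM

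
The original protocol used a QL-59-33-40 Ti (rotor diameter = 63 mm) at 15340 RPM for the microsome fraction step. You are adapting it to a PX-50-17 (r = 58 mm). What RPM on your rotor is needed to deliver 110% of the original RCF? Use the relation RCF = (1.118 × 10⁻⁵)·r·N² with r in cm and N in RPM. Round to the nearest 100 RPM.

Original rotor: r = 63 mm / 2 = 31.5 mm = 3.15 cm
RCF_original = 1.118 × 10⁻⁵ × 3.15 × (15340)² = 1.118 × 10⁻⁵ × 3.15 × 235,315,600 ≈ 8,287.1 × g
Target RCF = 1.1 × 8,287.1 ≈ 9,115.8 × g
Your rotor: r = 58 mm = 5.8 cm
9,115.8 = 1.118 × 10⁻⁵ × 5.8 × N²
N² = 9,115.8 / (6.4844 × 10⁻⁵) = 140,580,470
N ≈ √140,580,470 ≈ 11,856.7

≈ 11900 RPM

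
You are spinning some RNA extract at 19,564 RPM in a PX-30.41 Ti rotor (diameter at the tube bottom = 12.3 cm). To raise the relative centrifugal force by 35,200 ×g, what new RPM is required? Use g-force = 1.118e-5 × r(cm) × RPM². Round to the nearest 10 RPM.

r = 12.3 / 2 = 6.15 cm
Current RCF = 1.118 × 10⁻⁵ × 6.15 × (19564)² = 1.118 × 10⁻⁵ × 6.15 × 382,750,096 ≈ 26,316.7 × g
Target RCF = 26,316.7 + 35,200 = 61,516.7 × g
N² = 61,516.7 / (6.8757 × 10⁻⁵) = 894,697,267
N ≈ √894,697,267 ≈ 29,911.5

≈ 29910 RPM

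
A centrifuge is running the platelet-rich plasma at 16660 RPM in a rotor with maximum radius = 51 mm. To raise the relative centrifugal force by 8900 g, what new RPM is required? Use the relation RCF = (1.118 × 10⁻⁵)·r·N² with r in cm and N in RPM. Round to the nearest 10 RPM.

r = 51 mm = 5.1 cm
Current RCF = 1.118 × 10⁻⁵ × 5.1 × (16660)² = 1.118 × 10⁻⁵ × 5.1 × 277,555,600 ≈ 15,825.7 × g
Target RCF = 15,825.7 + 8,900 = 24,725.7 × g
N² = 24,725.7 / (5.7018 × 10⁻⁵) = 433,647,269
N ≈ √433,647,269 ≈ 20,824.2

20820 RPM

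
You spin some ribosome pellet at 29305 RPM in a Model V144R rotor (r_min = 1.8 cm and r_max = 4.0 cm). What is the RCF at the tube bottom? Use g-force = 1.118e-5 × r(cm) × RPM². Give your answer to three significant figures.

Use r_max = 4.0 cm.
RCF = 1.118 × 10⁻⁵ × r × N²
RCF = 1.118 × 10⁻⁵ × 4 × (29305)² = 1.118 × 10⁻⁵ × 4 × 858,783,025 ≈ 38,404.8 × g

38400 ×g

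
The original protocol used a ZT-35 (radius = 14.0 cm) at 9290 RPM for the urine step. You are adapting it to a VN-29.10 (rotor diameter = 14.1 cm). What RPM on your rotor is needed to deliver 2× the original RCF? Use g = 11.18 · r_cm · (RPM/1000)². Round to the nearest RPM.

RCF_original = 11.18 × 14 × (9.29)² = 11.18 × 14 × 86.3041 ≈ 13,508.3 × g
Target RCF = 2 × 13,508.3 ≈ 27,016.6 × g
Your rotor: r = 14.1 / 2 = 7.05 cm
27,016.6 = 11.18 × 7.05 × (N/1000)²
(N/1000)² = 27,016.6 / 78.819 = 342.7676
N = 1000 × √342.7676 ≈ 18,514.0

≈ 18514 RPM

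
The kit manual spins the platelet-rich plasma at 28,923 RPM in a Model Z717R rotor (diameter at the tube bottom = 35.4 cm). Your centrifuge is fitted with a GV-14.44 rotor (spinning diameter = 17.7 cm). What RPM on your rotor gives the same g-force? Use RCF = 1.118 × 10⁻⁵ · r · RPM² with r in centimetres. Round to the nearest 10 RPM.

40900 RPM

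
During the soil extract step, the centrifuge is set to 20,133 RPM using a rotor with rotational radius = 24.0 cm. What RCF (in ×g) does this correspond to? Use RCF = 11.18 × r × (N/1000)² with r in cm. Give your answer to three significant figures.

RCF = 11.18 × r × (N/1000)²
RCF = 11.18 × 24 × (20.133)² = 11.18 × 24 × 405.337689 ≈ 108,760.2 × g

≈ 109000 ×g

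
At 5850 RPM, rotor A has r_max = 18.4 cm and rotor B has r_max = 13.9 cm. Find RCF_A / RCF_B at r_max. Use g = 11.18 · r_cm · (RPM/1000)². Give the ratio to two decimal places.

At fixed N, RCF ∝ r, so RCF_A/RCF_B = r_A/r_B = 18.4 / 13.9 = 1.3237.

1.32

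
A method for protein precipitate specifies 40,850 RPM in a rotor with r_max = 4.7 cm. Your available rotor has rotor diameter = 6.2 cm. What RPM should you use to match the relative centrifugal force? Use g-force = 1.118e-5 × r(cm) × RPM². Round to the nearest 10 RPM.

≈ 50300 RPM

RCF_original = 1.118 × 10⁻⁵ × 4.7 × (40850)² = 1.118 × 10⁻⁵ × 4.7 × 1,668,722,500 ≈ 87,684.7 × g
Your rotor: r = 6.2 / 2 = 3.1 cm
87,684.7 = 1.118 × 10⁻⁵ × 3.1 × N²
N² = 87,684.7 / (3.4658 × 10⁻⁵) = 2,529,998,846
N ≈ √2,529,998,846 ≈ 50,299.1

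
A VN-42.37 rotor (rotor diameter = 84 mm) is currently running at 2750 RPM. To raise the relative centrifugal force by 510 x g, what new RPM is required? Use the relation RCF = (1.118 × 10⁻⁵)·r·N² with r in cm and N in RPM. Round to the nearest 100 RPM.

r = 84 mm / 2 = 42 mm = 4.2 cm
Current RCF = 1.118 × 10⁻⁵ × 4.2 × (2750)² = 1.118 × 10⁻⁵ × 4.2 × 7,562,500 ≈ 355.1 × g
Target RCF = 355.1 + 510 = 865.1 × g
N² = 865.1 / (4.6956 × 10⁻⁵) = 18,423,631
N ≈ √18,423,631 ≈ 4,292.3

≈ 4300 RPM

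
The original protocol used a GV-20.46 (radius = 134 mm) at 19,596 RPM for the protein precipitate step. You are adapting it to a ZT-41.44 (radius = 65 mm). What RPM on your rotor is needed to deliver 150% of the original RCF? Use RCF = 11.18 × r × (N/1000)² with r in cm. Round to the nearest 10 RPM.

≈ 34460 RPM

Original rotor: r = 134 mm = 13.4 cm
RCF_original = 11.18 × 13.4 × (19.596)² = 11.18 × 13.4 × 384.003216 ≈ 57,528.3 × g
Target RCF = 1.5 × 57,528.3 ≈ 86,292.5 × g
Your rotor: r = 65 mm = 6.5 cm
86,292.5 = 11.18 × 6.5 × (N/1000)²
(N/1000)² = 86,292.5 / 72.67 = 1187.457
N = 1000 × √1187.457 ≈ 34,459.5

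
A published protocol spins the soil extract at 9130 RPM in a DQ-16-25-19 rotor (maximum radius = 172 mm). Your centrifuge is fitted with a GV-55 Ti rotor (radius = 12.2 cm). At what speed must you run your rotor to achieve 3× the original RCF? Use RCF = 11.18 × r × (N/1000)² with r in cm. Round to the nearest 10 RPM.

18780 RPM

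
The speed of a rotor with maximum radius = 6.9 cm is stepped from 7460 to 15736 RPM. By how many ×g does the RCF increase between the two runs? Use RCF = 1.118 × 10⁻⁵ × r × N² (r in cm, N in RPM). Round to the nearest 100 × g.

14800 ×g

RCF₁ = 1.118 × 10⁻⁵ × 6.9 × (7460)² = 1.118 × 10⁻⁵ × 6.9 × 55,651,600 ≈ 4,293.1 × g
RCF₂ = 1.118 × 10⁻⁵ × 6.9 × (15736)² = 1.118 × 10⁻⁵ × 6.9 × 247,621,696 ≈ 19,102 × g
Increase = 19,102 − 4,293.1 = 14,808.9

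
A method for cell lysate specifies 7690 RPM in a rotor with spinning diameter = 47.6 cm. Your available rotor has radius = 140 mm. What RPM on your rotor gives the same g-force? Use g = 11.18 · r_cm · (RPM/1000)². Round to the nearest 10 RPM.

Original rotor: r = 47.6 / 2 = 23.8 cm
RCF_original = 11.18 × 23.8 × (7.69)² = 11.18 × 23.8 × 59.1361 ≈ 15,735.2 × g
Your rotor: r = 140 mm = 14.0 cm
15,735.2 = 11.18 × 14 × (N/1000)²
(N/1000)² = 15,735.2 / 156.52 = 100.5316
N = 1000 × √100.5316 ≈ 10,026.5

≈ 10030 RPM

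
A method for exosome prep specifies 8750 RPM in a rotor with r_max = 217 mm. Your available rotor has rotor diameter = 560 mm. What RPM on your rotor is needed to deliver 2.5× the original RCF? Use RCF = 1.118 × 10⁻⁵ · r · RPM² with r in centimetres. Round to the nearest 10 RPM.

≈ 12180 RPM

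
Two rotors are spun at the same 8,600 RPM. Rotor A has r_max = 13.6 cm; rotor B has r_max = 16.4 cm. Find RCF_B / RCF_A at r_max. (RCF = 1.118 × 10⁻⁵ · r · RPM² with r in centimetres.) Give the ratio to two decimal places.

At fixed N, RCF ∝ r, so RCF_B/RCF_A = r_B/r_A = 16.4 / 13.6 = 1.2059.

1.21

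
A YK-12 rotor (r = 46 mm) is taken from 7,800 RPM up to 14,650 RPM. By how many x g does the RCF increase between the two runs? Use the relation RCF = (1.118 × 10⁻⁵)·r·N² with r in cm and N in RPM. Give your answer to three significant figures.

r = 46 mm = 4.6 cm
RCF₁ = 1.118 × 10⁻⁵ × 4.6 × (7800)² = 1.118 × 10⁻⁵ × 4.6 × 60,840,000 ≈ 3,128.9 × g
RCF₂ = 1.118 × 10⁻⁵ × 4.6 × (14650)² = 1.118 × 10⁻⁵ × 4.6 × 214,622,500 ≈ 11,037.6 × g
Increase = 11,037.6 − 3,128.9 = 7,908.7

7910 x g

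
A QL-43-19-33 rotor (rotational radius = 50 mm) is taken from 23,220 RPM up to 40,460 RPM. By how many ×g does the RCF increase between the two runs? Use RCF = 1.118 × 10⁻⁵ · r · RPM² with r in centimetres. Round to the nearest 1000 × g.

r = 50 mm = 5.0 cm
RCF₁ = 1.118 × 10⁻⁵ × 5 × (23220)² = 1.118 × 10⁻⁵ × 5 × 539,168,400 ≈ 30,139.5 × g
RCF₂ = 1.118 × 10⁻⁵ × 5 × (40460)² = 1.118 × 10⁻⁵ × 5 × 1,637,011,600 ≈ 91,508.9 × g
Increase = 91,508.9 − 30,139.5 = 61,369.4

61000 ×g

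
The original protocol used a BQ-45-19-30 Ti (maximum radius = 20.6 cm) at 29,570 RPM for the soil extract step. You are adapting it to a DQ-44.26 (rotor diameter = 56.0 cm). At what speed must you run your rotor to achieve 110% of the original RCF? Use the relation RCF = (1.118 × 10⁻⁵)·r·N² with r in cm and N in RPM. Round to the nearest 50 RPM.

≈ 26600 RPM

RCF_original = 1.118 × 10⁻⁵ × 20.6 × (29570)² = 1.118 × 10⁻⁵ × 20.6 × 874,384,900 ≈ 201,377.8 × g
Target RCF = 1.1 × 201,377.8 ≈ 221,515.6 × g
Your rotor: r = 56.0 / 2 = 28 cm
221,515.6 = 1.118 × 10⁻⁵ × 28 × N²
N² = 221,515.6 / (31.304 × 10⁻⁵) = 707,627,140
N ≈ √707,627,140 ≈ 26,601.3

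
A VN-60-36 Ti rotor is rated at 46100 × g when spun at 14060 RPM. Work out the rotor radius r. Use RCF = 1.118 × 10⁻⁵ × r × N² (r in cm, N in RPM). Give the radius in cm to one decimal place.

46100 = 1.118 × 10⁻⁵ × r × (14060)²
r = 46100 / (1.118 × 10⁻⁵ × 197,683,600) = 46100 / 2210.103 ≈ 20.859 cm

20.9 cm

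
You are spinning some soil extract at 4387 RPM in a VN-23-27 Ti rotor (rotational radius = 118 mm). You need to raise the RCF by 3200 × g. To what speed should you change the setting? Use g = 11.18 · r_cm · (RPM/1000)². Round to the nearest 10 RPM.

6600 RPM

r = 118 mm = 11.8 cm
Current RCF = 11.18 × 11.8 × (4.387)² = 11.18 × 11.8 × 19.245769 ≈ 2,539 × g
Target RCF = 2,539 + 3,200 = 5,739 × g
(N/1000)² = 5,739 / 131.924 = 43.50232
N = 1000 × √43.50232 ≈ 6,595.6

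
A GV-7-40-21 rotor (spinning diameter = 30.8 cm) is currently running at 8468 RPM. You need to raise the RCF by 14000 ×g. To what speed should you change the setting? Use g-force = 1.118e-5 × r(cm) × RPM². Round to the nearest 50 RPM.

12350 RPM

r = 30.8 / 2 = 15.4 cm
Current RCF = 1.118 × 10⁻⁵ × 15.4 × (8468)² = 1.118 × 10⁻⁵ × 15.4 × 71,707,024 ≈ 12,345.9 × g
Target RCF = 12,345.9 + 14,000 = 26,345.9 × g
N² = 26,345.9 / (17.2172 × 10⁻⁵) = 153,020,816
N ≈ √153,020,816 ≈ 12,370.2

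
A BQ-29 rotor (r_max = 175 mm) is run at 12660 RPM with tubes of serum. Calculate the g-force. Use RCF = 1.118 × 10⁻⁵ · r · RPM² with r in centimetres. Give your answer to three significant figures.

RCF ≈ 31400 × g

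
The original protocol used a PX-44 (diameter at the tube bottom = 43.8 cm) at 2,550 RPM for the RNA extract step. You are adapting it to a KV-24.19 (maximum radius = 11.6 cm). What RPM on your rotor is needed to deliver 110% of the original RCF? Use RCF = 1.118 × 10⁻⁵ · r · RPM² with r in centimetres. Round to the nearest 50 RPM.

Original rotor: r = 43.8 / 2 = 21.9 cm
RCF = 1.118 × 10⁻⁵ × r × N²
RCF_original = 1.118 × 10⁻⁵ × 21.9 × (2550)² = 1.118 × 10⁻⁵ × 21.9 × 6,502,500 ≈ 1,592.1 × g
Target RCF = 1.1 × 1,592.1 ≈ 1,751.3 × g
1,751.3 = 1.118 × 10⁻⁵ × 11.6 × N²
N² = 1,751.3 / (12.9688 × 10⁻⁵) = 13,503,948
N ≈ √13,503,948 ≈ 3,674.8

≈ 3650 RPM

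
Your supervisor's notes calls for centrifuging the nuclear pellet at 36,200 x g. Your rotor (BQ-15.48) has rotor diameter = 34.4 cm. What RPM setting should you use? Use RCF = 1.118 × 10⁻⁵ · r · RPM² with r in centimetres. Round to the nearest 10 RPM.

13720 RPM

r = 34.4 / 2 = 17.2 cm
36,200 = 1.118 × 10⁻⁵ × 17.2 × N²
N² = 36,200 / (19.2296 × 10⁻⁵) = 188,251,446
N ≈ √188,251,446 ≈ 13,720.5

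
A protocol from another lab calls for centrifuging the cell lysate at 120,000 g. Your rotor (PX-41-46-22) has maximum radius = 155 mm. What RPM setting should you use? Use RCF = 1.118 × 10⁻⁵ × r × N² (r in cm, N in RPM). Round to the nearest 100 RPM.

r = 155 mm = 15.5 cm
120,000 = 1.118 × 10⁻⁵ × 15.5 × N²
N² = 120,000 / (17.329 × 10⁻⁵) = 692,480,813
N ≈ √692,480,813 ≈ 26,315.0

≈ 26300 RPM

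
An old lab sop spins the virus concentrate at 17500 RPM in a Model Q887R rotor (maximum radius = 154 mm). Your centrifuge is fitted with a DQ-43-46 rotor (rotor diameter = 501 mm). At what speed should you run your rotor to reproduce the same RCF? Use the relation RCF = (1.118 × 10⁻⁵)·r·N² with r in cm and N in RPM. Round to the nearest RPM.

Original rotor: r = 154 mm = 15.4 cm
RCF = 1.118 × 10⁻⁵ × r × N²
RCF_original = 1.118 × 10⁻⁵ × 15.4 × (17500)² = 1.118 × 10⁻⁵ × 15.4 × 306,250,000 ≈ 52,727.7 × g
Your rotor: r = 501 mm / 2 = 250.5 mm = 25.05 cm
52,727.7 = 1.118 × 10⁻⁵ × 25.05 × N²
N² = 52,727.7 / (28.0059 × 10⁻⁵) = 188,273,542
N ≈ √188,273,542 ≈ 13,721.3

≈ 13721 RPM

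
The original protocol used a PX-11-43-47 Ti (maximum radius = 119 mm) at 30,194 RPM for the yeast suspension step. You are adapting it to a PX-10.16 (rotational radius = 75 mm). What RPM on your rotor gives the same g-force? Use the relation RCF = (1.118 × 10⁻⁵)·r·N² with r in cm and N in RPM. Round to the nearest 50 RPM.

38050 RPM

Original rotor: r = 119 mm = 11.9 cm
RCF_original = 1.118 × 10⁻⁵ × 11.9 × (30194)² = 1.118 × 10⁻⁵ × 11.9 × 911,677,636 ≈ 121,291.4 × g
Your rotor: r = 75 mm = 7.5 cm
121,291.4 = 1.118 × 10⁻⁵ × 7.5 × N²
N² = 121,291.4 / (8.385 × 10⁻⁵) = 1,446,528,324
N ≈ √1,446,528,324 ≈ 38,033.3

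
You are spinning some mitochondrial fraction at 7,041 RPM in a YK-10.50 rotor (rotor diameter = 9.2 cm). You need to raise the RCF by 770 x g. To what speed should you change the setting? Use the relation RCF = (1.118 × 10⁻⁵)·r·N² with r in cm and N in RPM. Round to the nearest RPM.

≈ 8034 RPM

r = 9.2 / 2 = 4.6 cm
Current RCF = 1.118 × 10⁻⁵ × 4.6 × (7041)² = 1.118 × 10⁻⁵ × 4.6 × 49,575,681 ≈ 2,549.6 × g
Target RCF = 2,549.6 + 770 = 3,319.6 × g
N² = 3,319.6 / (5.1428 × 10⁻⁵) = 64,548,495
N ≈ √64,548,495 ≈ 8,034.2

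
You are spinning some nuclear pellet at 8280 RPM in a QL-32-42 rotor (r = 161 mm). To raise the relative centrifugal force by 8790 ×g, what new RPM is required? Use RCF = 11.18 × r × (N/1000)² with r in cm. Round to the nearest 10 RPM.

N₂ ≈ 10830 RPM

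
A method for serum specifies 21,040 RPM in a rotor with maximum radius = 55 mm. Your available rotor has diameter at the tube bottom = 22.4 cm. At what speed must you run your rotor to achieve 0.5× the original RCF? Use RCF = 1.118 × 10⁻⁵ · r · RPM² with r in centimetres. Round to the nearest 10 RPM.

10430 RPM

Original rotor: r = 55 mm = 5.5 cm
RCF_original = 1.118 × 10⁻⁵ × 5.5 × (21040)² = 1.118 × 10⁻⁵ × 5.5 × 442,681,600 ≈ 27,220.5 × g
Target RCF = 0.5 × 27,220.5 ≈ 13,610.2 × g
Your rotor: r = 22.4 / 2 = 11.2 cm
13,610.2 = 1.118 × 10⁻⁵ × 11.2 × N²
N² = 13,610.2 / (12.5216 × 10⁻⁵) = 108,693,777
N ≈ √108,693,777 ≈ 10,425.6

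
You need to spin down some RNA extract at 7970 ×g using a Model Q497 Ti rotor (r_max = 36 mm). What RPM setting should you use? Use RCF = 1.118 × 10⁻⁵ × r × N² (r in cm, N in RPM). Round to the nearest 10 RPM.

N ≈ 14070 RPM

r = 36 mm = 3.6 cm
RCF = 1.118 × 10⁻⁵ × r × N²
7,970 = 1.118 × 10⁻⁵ × 3.6 × N²
N² = 7,970 / (4.0248 × 10⁻⁵) = 198,022,262
N ≈ √198,022,262 ≈ 14,072.0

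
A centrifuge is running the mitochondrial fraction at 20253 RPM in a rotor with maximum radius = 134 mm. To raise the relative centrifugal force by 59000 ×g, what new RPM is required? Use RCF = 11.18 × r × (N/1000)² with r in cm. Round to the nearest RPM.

≈ 28355 RPM

r = 134 mm = 13.4 cm
Current RCF = 11.18 × 13.4 × (20.253)² = 11.18 × 13.4 × 410.184009 ≈ 61,450.5 × g
Target RCF = 61,450.5 + 59,000 = 120,450.5 × g
(N/1000)² = 120,450.5 / 149.812 = 804.011
N = 1000 × √804.011 ≈ 28,355.1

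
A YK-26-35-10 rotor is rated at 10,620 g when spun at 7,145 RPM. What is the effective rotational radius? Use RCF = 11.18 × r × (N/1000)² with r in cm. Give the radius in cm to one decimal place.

RCF = 11.18 × r × (N/1000)²
10620 = 11.18 × r × (7.145)²
r = 10620 / (11.18 × 51.051025) = 10620 / 570.7505 ≈ 18.607 cm

≈ 18.6 cm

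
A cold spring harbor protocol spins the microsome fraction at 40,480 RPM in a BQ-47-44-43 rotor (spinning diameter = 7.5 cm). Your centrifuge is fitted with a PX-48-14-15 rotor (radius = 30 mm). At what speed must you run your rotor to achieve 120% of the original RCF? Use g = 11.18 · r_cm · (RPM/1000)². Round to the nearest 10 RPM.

≈ 49580 RPM

Original rotor: r = 7.5 / 2 = 3.75 cm
RCF = 11.18 × r × (N/1000)²
RCF_original = 11.18 × 3.75 × (40.48)² = 11.18 × 3.75 × 1,638.6304 ≈ 68,699.6 × g
Target RCF = 1.2 × 68,699.6 ≈ 82,439.5 × g
Your rotor: r = 30 mm = 3.0 cm
82,439.5 = 11.18 × 3 × (N/1000)²
(N/1000)² = 82,439.5 / 33.54 = 2457.946
N = 1000 × √2457.946 ≈ 49,577.7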